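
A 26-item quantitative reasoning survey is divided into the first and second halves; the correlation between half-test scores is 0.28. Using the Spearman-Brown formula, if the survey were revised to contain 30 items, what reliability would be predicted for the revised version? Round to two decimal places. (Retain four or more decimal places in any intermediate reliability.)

0.47

Full-test reliability from the split-half r: r_full = 2(0.28)/(1 + 0.28) = 0.4375
Then adjust to 30 items: n = 30/26 = 1.1538
r_new = n·r_full / (1 + (n − 1)·r_full) = 0.5048 / 1.0673 ≈ 0.4730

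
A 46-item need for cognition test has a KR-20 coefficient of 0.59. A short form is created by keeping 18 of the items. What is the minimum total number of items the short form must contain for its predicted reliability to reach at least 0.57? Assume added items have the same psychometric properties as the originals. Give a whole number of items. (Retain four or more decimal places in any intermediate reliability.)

43

First, r for the 18-item form: n = 18/46 = 0.3913, so r_18 = 0.3913·0.59/(1 + (0.3913 − 1)·0.59) = 0.3602
Length factor from the short form to reach 0.57: n' = 0.57(1 − 0.3602) / [0.3602(1 − 0.57)] ≈ 2.3545
Items = 2.3545 × 18 ≈ 42.38 → 43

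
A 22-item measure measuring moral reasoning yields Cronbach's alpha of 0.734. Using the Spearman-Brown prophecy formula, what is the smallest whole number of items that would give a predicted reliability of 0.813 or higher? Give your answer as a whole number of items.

n = [0.813 × 0.266] / [0.734 × 0.187]
n = 0.216258 / 0.137258 ≈ 1.5756
1.5756 × 22 = 34.66 → 35 items

35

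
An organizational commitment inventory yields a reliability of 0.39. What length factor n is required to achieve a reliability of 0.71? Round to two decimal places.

3.83

Spearman-Brown solved for the length factor n:
n = r*(1 − r) / [ r (1 − r*) ]
n = 0.71 × (1 − 0.39) / [ 0.39 × (1 − 0.71) ]
n = 0.4331 / 0.1131 ≈ 3.8294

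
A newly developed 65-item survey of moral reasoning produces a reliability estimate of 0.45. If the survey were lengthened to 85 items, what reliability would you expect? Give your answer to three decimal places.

Length ratio n = 85/65 = 1.3077
Apply the Spearman-Brown prophecy formula, r' = nr / [1 + (n − 1)r]:
r_new = (1.3077 × 0.45) / (1 + (1.3077 − 1) × 0.45)
     = 0.5885 / 1.1385 = 0.5169

0.517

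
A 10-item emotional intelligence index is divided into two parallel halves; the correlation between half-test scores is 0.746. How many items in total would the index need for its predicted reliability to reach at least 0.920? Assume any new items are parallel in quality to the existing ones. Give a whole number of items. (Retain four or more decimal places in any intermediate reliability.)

r_full = 2(0.746)/(1 + 0.746) = 0.8545
n = r_tgt(1 − r_full) / [r_full(1 − r_tgt)] = 0.920 × 0.1455 / (0.8545 × 0.080) ≈ 1.9582
Items = 1.9582 × 10 ≈ 19.58 → 20

20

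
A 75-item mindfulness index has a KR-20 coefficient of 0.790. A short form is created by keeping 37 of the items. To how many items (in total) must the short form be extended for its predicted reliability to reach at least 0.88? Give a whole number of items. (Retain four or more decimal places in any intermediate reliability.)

First, r for the 37-item form: n = 37/75 = 0.4933, so r_37 = 0.4933·0.790/(1 + (0.4933 − 1)·0.790) = 0.6498
Then solve for n' with r_old = 0.6498, r_target = 0.88: n' = 0.88(1 − 0.6498)/[0.6498(1 − 0.88)] = 3.9522
Items = 3.9522 × 37 ≈ 146.23 → 147

147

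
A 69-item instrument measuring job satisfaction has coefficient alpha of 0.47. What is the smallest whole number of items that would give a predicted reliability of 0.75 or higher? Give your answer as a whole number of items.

n = 0.75 × (1 − 0.47) / [ 0.47 × (1 − 0.75) ]
  = 0.3975 / 0.1175 = 3.3830
So the test needs 3.3830 × 69 ≈ 233.43 items; rounding up, 234.

234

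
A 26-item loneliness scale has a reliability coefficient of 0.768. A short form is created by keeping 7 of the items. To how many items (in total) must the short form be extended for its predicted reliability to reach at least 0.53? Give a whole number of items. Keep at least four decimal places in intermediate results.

Short-form reliability: n = 7/26 = 0.2692; r_7 = n·r/(1+(n−1)r) ≈ 0.4712
Then solve for n' with r_old = 0.4712, r_target = 0.53: n' = 0.53(1 − 0.4712)/[0.4712(1 − 0.53)] = 1.2655
Items = 1.2655 × 7 ≈ 8.86 → 9

9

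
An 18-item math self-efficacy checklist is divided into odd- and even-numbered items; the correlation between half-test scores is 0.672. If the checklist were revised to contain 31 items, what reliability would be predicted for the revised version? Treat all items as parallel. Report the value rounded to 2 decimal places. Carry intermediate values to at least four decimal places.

First correct the split-half correlation to full-test reliability: r_full = 2 × 0.672 / (1 + 0.672) ≈ 0.8038
Then adjust to 31 items: n = 31/18 = 1.7222
r_new = n·r_full / (1 + (n − 1)·r_full) = 1.3843 / 1.5805 ≈ 0.8759

0.88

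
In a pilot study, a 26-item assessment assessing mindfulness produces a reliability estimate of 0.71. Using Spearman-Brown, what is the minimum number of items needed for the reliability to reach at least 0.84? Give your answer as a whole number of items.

56

Invert Spearman-Brown to solve for n:
n = r*(1 − r) / [ r (1 − r*) ]
n = 0.84(1 − 0.71) / [0.71(1 − 0.84)]
  = 0.2436 / 0.1136 = 2.1444
2.1444 × 26 = 55.75 → 56 items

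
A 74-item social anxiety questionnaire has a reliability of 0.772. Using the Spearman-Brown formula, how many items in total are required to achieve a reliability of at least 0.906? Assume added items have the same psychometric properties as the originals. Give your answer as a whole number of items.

211

Spearman-Brown solved for the length factor n:
n = r*(1 − r) / [ r (1 − r*) ]
n = [0.906 × 0.228] / [0.772 × 0.094]
  = 0.206568 / 0.072568 = 2.8465
2.8465 × 74 = 210.64 → 211 items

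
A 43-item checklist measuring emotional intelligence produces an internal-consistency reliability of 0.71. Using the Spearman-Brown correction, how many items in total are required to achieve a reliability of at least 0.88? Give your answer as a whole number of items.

129

Spearman-Brown solved for the length factor n:
n = r_target (1 − r_old) / [ r_old (1 − r_target) ]
n = 0.88 × (1 − 0.71) / [ 0.71 × (1 − 0.88) ]
n = 0.2552 / 0.0852 ≈ 2.9953
2.9953 × 43 = 128.80 → 129 items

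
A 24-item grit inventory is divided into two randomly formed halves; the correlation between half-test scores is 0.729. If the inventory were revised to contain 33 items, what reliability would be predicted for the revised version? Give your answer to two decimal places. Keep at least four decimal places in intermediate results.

Full-test reliability from the split-half r: r_full = 2(0.729)/(1 + 0.729) = 0.8433
Length factor from 24 to 33 items: n = 33/24 = 1.3750
r_new = n·r_full / (1 + (n − 1)·r_full) = 1.1595 / 1.3162 ≈ 0.8809

0.88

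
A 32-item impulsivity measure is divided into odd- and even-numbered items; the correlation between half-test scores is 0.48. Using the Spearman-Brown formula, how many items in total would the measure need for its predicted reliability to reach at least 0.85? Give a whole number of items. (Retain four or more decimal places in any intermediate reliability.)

r_full = 2(0.48)/(1 + 0.48) = 0.6486
Solve Spearman-Brown for n: n = 0.85(1 − 0.6486) / [0.6486(1 − 0.85)] = 3.0701
Items = 3.0701 × 32 ≈ 98.24 → 99

99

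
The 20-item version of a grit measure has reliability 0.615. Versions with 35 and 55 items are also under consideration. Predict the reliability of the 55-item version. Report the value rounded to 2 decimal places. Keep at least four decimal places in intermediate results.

0.81

Only the ratio of lengths matters: n = 55/20 = 2.7500
r_{55} = n·r / (1 + (n − 1)·r) = 1.6912 / 2.0762 ≈ 0.8146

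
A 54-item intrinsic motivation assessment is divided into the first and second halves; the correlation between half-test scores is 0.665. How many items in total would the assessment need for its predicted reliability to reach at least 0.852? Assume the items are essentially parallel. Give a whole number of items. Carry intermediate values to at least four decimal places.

r_full = 2(0.665)/(1 + 0.665) = 0.7988
n = r_tgt(1 − r_full) / [r_full(1 − r_tgt)] = 0.852 × 0.2012 / (0.7988 × 0.148) ≈ 1.4500
Required items = 1.4500 × 54 = 78.30, so 79 items.

79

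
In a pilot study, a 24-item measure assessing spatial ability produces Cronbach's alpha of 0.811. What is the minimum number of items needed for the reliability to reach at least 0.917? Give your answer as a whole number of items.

62

n = 0.917 × (1 − 0.811) / [ 0.811 × (1 − 0.917) ]
  = 0.173313 / 0.067313 = 2.5747
So the test needs 2.5747 × 24 ≈ 61.79 items; rounding up, 62.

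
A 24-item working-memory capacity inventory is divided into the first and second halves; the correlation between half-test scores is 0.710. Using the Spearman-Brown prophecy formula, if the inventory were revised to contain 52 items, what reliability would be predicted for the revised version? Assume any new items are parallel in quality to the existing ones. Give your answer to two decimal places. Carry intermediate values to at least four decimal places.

0.91

Spearman-Brown correction (n = 2): r_full = 2·0.710/(1 + 0.710) = 0.8304
Length factor from 24 to 52 items: n = 52/24 = 2.1667
r_new = n·r_full / (1 + (n − 1)·r_full) = 1.7992 / 1.9688 ≈ 0.9139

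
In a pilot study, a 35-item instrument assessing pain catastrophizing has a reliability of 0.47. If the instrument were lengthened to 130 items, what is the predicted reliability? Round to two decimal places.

n = 130/35 = 3.7143
Apply the Spearman-Brown prophecy formula, r' = nr / [1 + (n − 1)r]:
r_new = (3.7143 × 0.47) / (1 + (3.7143 − 1) × 0.47)
r_new = 1.7457 / 2.2757 ≈ 0.7671

0.77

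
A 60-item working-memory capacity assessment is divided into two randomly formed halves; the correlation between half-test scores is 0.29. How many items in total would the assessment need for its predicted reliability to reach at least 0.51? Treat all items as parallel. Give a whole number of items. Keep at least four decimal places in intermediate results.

77

r_full = 2(0.29)/(1 + 0.29) = 0.4496
Solve Spearman-Brown for n: n = 0.51(1 − 0.4496) / [0.4496(1 − 0.51)] = 1.2742
Required items = 1.2742 × 60 = 76.45, so 77 items.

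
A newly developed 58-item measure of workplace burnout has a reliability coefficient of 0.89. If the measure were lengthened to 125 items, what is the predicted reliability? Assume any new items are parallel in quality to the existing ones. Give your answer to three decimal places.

0.946

The new length is 125/58 = 2.1552 times the old.
Spearman-Brown: r_new = n·r / (1 + (n − 1)·r)
r_new = 2.1552·0.89 / [1 + (2.1552 − 1)·0.89]
r_new = 1.9181 / 2.0281 ≈ 0.9458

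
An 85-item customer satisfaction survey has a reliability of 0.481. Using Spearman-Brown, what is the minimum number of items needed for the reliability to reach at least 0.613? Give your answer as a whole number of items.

146

Spearman-Brown solved for the length factor n:
n = r*(1 − r) / [ r (1 − r*) ]
n = 0.613 × (1 − 0.481) / [ 0.481 × (1 − 0.613) ]
  = 0.318147 / 0.186147 = 1.7091
1.7091 × 85 = 145.27 → 146 items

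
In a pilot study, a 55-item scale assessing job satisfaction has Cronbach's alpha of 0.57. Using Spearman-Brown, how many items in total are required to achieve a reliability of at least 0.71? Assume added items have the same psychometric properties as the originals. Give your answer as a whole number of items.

n = [0.71 × 0.43] / [0.57 × 0.29]
  = 0.3053 / 0.1653 = 1.8469
Items needed = n × 55 = 1.8469 × 55 ≈ 101.58 → round up to 102

102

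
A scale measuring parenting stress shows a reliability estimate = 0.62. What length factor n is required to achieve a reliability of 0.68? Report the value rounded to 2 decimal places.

1.30

Spearman-Brown solved for the length factor n:
n = r_target (1 − r_old) / [ r_old (1 − r_target) ]
n = [0.68 × 0.38] / [0.62 × 0.32]
n = 0.2584 / 0.1984 ≈ 1.3024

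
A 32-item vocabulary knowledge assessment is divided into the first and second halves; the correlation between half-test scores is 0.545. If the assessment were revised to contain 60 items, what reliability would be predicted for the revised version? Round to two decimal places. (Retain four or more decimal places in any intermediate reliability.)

Spearman-Brown correction (n = 2): r_full = 2·0.545/(1 + 0.545) = 0.7055
Length factor from 32 to 60 items: n = 60/32 = 1.8750
r_new = n·r_full / (1 + (n − 1)·r_full) = 1.3228 / 1.6173 ≈ 0.8179

0.82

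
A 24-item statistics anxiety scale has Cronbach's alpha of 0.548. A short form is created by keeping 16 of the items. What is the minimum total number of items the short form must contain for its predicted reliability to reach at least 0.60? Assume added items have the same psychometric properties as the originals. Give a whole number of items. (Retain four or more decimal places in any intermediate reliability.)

Short-form reliability: n = 16/24 = 0.6667; r_16 = n·r/(1+(n−1)r) ≈ 0.4470
Length factor from the short form to reach 0.60: n' = 0.60(1 − 0.4470) / [0.4470(1 − 0.60)] ≈ 1.8557
Items = 1.8557 × 16 ≈ 29.69 → 30

30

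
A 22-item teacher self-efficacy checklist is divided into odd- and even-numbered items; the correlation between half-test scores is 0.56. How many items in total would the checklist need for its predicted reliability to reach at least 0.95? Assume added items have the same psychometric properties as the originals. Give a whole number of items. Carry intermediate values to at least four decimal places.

165

Corrected full-test reliability: r_full = 2 × 0.56 / (1 + 0.56) ≈ 0.7179
n = r_tgt(1 − r_full) / [r_full(1 − r_tgt)] = 0.95 × 0.2821 / (0.7179 × 0.05) ≈ 7.4661
Items = 7.4661 × 22 ≈ 164.25 → 165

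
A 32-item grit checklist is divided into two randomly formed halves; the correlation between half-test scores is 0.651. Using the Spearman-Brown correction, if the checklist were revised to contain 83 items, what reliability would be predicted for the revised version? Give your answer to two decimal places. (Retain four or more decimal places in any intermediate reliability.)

First correct the split-half correlation to full-test reliability: r_full = 2 × 0.651 / (1 + 0.651) ≈ 0.7886
Then adjust to 83 items: n = 83/32 = 2.5938
r_new = n·r_full / (1 + (n − 1)·r_full) = 2.0455 / 2.2569 ≈ 0.9063

0.91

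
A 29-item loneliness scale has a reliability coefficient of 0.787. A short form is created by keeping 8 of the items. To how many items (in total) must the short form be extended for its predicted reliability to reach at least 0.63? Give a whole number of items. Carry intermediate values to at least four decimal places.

14

First, r for the 8-item form: n = 8/29 = 0.2759, so r_8 = 0.2759·0.787/(1 + (0.2759 − 1)·0.787) = 0.5048
Length factor from the short form to reach 0.63: n' = 0.63(1 − 0.5048) / [0.5048(1 − 0.63)] ≈ 1.6703
Total items = 1.6703 × 8 = 13.36, rounded up to 14.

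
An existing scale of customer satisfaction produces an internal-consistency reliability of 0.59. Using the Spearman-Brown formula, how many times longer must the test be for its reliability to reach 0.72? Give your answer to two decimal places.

Spearman-Brown solved for the length factor n:
n = r*(1 − r) / [ r (1 − r*) ]
n = [0.72 × 0.41] / [0.59 × 0.28]
n = 0.2952 / 0.1652 ≈ 1.7869

1.79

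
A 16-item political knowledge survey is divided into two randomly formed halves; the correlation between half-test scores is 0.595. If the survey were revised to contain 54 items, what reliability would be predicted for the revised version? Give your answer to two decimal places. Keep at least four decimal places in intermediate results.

Full-test reliability from the split-half r: r_full = 2(0.595)/(1 + 0.595) = 0.7461
Length factor from 16 to 54 items: n = 54/16 = 3.3750
r_new = n·r_full / (1 + (n − 1)·r_full) = 2.5181 / 2.7720 ≈ 0.9084

0.91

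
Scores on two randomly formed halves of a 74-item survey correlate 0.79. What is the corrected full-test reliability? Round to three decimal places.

Each half is half the length of the full test, so the full test is n = 2 times a half.
r_full = 2r_hh / (1 + r_hh) = 2 × 0.79 / (1 + 0.79)
       = 1.5800 / 1.7900 = 0.8827

0.883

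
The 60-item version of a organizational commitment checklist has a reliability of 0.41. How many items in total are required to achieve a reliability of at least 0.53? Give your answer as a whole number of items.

98

n = 0.53 × (1 − 0.41) / [ 0.41 × (1 − 0.53) ]
n = 0.3127 / 0.1927 ≈ 1.6227
So the test needs 1.6227 × 60 ≈ 97.36 items; rounding up, 98.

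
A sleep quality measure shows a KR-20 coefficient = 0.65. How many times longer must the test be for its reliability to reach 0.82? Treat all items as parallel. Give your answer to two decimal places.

2.45

n = [0.82 × 0.35] / [0.65 × 0.18]
n = 0.2870 / 0.1170 ≈ 2.4530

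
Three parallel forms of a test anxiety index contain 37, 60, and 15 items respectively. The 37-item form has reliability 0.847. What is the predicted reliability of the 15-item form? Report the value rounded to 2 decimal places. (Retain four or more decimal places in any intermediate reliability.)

0.69

Only the ratio of lengths matters: n = 15/37 = 0.4054
r_{15} = n·r / (1 + (n − 1)·r) = 0.3434 / 0.4964 ≈ 0.6918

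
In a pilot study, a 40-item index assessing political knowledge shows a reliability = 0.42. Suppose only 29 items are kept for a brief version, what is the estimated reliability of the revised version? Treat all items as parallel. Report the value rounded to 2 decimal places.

0.34

Length ratio n = 29/40 = 0.725
Spearman-Brown: r_new = n·r / (1 + (n − 1)·r)
r_new = 0.725·0.42 / [1 + (0.725 − 1)·0.42]
     = 0.3045 / 0.8845 = 0.3443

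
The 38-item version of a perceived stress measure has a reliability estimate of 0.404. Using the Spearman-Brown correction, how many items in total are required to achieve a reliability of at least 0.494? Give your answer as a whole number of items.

55

Spearman-Brown solved for the length factor n:
n = r_target (1 − r_old) / [ r_old (1 − r_target) ]
n = 0.494 × (1 − 0.404) / [ 0.404 × (1 − 0.494) ]
  = 0.294424 / 0.204424 = 1.4403
So the test needs 1.4403 × 38 ≈ 54.73 items; rounding up, 55.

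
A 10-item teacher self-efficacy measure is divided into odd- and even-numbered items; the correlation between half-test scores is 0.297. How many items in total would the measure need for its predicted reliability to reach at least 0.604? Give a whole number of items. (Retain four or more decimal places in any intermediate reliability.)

19

r_full = 2(0.297)/(1 + 0.297) = 0.4580
n = r_tgt(1 − r_full) / [r_full(1 − r_tgt)] = 0.604 × 0.5420 / (0.4580 × 0.396) ≈ 1.8050
Required items = 1.8050 × 10 = 18.05, so 19 items.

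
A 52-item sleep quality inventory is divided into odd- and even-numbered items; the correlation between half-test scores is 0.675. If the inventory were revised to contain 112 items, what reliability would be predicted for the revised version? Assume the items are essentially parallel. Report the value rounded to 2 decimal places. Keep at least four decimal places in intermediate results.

First correct the split-half correlation to full-test reliability: r_full = 2 × 0.675 / (1 + 0.675) ≈ 0.8060
Then adjust to 112 items: n = 112/52 = 2.1538
r_new = n·r_full / (1 + (n − 1)·r_full) = 1.7360 / 1.9300 ≈ 0.8995

0.90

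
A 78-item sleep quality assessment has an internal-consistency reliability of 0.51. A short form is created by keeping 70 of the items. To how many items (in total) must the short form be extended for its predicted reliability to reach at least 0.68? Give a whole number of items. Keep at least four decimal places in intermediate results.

160

First, r for the 70-item form: n = 70/78 = 0.8974, so r_70 = 0.8974·0.51/(1 + (0.8974 − 1)·0.51) = 0.4829
Then solve for n' with r_old = 0.4829, r_target = 0.68: n' = 0.68(1 − 0.4829)/[0.4829(1 − 0.68)] = 2.2755
Items = 2.2755 × 70 ≈ 159.28 → 160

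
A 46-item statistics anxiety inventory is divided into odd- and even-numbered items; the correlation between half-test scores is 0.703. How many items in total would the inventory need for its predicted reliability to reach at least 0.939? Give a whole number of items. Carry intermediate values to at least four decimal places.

150

r_full = 2(0.703)/(1 + 0.703) = 0.8256
n = r_tgt(1 − r_full) / [r_full(1 − r_tgt)] = 0.939 × 0.1744 / (0.8256 × 0.061) ≈ 3.2517
Items = 3.2517 × 46 ≈ 149.58 → 150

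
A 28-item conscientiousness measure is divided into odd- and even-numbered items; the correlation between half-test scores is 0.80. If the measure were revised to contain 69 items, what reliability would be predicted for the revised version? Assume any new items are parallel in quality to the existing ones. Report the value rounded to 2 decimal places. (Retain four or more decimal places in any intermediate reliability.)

0.95

First correct the split-half correlation to full-test reliability: r_full = 2 × 0.80 / (1 + 0.80) ≈ 0.8889
Then adjust to 69 items: n = 69/28 = 2.4643
r_new = n·r_full / (1 + (n − 1)·r_full) = 2.1905 / 2.3016 ≈ 0.9517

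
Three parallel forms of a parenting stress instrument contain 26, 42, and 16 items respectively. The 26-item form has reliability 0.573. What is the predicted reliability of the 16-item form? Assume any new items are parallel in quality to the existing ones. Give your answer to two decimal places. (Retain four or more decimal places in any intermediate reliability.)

0.45

Only the ratio of lengths matters: n = 16/26 = 0.6154
r_{16} = n·r / (1 + (n − 1)·r) = 0.3526 / 0.7796 ≈ 0.4523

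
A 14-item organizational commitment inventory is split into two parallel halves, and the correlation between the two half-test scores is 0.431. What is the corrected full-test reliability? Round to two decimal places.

0.60

Apply the Spearman-Brown correction with n = 2:
r_full = 2(0.431) / (1 + 0.431)
       = 0.8620 / 1.4310 = 0.6024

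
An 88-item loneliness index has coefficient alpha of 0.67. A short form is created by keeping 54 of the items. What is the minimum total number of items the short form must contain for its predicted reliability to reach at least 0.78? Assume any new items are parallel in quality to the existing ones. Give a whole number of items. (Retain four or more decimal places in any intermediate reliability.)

Short-form reliability: n = 54/88 = 0.6136; r_54 = n·r/(1+(n−1)r) ≈ 0.5547
Then solve for n' with r_old = 0.5547, r_target = 0.78: n' = 0.78(1 − 0.5547)/[0.5547(1 − 0.78)] = 2.8462
Total items = 2.8462 × 54 = 153.69, rounded up to 154.

154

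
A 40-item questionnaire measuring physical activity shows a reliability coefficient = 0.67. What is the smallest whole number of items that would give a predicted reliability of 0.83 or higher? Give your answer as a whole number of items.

97

n = [0.83 × 0.33] / [0.67 × 0.17]
  = 0.2739 / 0.1139 = 2.4047
2.4047 × 40 = 96.19 → 97 items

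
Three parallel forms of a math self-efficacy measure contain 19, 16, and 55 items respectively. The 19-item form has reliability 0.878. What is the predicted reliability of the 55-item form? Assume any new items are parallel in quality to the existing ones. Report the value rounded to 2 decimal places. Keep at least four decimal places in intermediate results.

The 16-item form is not needed; work directly from the 19-item form with n = 55/19 = 2.8947.
r_{55} = n·r / (1 + (n − 1)·r) = 2.5415 / 2.6635 ≈ 0.9542

0.95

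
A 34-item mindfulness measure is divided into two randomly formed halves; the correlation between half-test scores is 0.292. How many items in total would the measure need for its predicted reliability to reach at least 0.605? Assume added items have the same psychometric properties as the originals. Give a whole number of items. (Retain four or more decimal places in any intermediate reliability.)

64

Corrected full-test reliability: r_full = 2 × 0.292 / (1 + 0.292) ≈ 0.4520
Solve Spearman-Brown for n: n = 0.605(1 − 0.4520) / [0.4520(1 − 0.605)] = 1.8570
Required items = 1.8570 × 34 = 63.14, so 64 items.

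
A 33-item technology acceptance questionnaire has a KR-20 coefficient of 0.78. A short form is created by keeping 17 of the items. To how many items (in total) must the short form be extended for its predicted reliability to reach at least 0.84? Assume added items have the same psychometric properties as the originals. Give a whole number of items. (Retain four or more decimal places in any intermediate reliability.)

Short-form reliability: n = 17/33 = 0.5152; r_17 = n·r/(1+(n−1)r) ≈ 0.6462
Then solve for n' with r_old = 0.6462, r_target = 0.84: n' = 0.84(1 − 0.6462)/[0.6462(1 − 0.84)] = 2.8744
Items = 2.8744 × 17 ≈ 48.86 → 49

49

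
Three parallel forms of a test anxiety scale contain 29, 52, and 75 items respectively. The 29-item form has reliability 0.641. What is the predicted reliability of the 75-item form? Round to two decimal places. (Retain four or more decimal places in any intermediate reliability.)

0.82

The 52-item form is not needed; work directly from the 29-item form with n = 75/29 = 2.5862.
r_{75} = n·r / (1 + (n − 1)·r) = 1.6578 / 2.0168 ≈ 0.8220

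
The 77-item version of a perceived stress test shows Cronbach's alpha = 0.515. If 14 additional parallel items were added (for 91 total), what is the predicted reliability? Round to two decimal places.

n = 91/77 = 1.1818
Apply the Spearman-Brown prophecy formula, r' = nr / [1 + (n − 1)r]:
r_new = (1.1818 × 0.515) / (1 + (1.1818 − 1) × 0.515)
     = 0.6086 / 1.0936 = 0.5565

0.56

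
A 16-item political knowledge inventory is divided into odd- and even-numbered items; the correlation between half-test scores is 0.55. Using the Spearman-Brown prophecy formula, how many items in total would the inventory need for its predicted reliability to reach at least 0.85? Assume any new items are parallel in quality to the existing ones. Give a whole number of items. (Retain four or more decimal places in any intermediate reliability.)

r_full = 2(0.55)/(1 + 0.55) = 0.7097
Solve Spearman-Brown for n: n = 0.85(1 − 0.7097) / [0.7097(1 − 0.85)] = 2.3179
Required items = 2.3179 × 16 = 37.09, so 38 items.

38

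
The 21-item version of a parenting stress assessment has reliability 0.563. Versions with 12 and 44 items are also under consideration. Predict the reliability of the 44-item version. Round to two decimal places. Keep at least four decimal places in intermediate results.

0.73

Only the ratio of lengths matters: n = 44/21 = 2.0952
r_{44} = n·r / (1 + (n − 1)·r) = 1.1796 / 1.6166 ≈ 0.7297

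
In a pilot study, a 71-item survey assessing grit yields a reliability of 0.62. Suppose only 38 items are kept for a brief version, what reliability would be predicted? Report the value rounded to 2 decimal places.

Length ratio n = 38/71 = 0.5352
r_new = (0.5352 × 0.62) / (1 + (0.5352 − 1) × 0.62)
r_new = 0.3318 / 0.7118 ≈ 0.4661

0.47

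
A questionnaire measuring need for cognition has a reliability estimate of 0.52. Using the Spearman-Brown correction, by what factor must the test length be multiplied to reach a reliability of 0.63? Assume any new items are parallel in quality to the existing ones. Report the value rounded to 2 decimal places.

n = [0.63 × 0.48] / [0.52 × 0.37]
  = 0.3024 / 0.1924 = 1.5717

1.57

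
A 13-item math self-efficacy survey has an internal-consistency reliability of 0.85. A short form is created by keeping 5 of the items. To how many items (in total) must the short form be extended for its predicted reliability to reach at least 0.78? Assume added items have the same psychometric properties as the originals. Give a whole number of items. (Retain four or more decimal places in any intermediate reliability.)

9

First, r for the 5-item form: n = 5/13 = 0.3846, so r_5 = 0.3846·0.85/(1 + (0.3846 − 1)·0.85) = 0.6855
Then solve for n' with r_old = 0.6855, r_target = 0.78: n' = 0.78(1 − 0.6855)/[0.6855(1 − 0.78)] = 1.6266
Items = 1.6266 × 5 ≈ 8.13 → 9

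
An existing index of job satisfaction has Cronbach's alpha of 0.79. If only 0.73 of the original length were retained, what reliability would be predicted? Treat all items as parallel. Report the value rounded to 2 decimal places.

Spearman-Brown: r_new = n·r / (1 + (n − 1)·r)
r_new = 0.73·0.79 / [1 + (0.73 − 1)·0.79]
r_new = 0.5767 / 0.7867 ≈ 0.7331

0.73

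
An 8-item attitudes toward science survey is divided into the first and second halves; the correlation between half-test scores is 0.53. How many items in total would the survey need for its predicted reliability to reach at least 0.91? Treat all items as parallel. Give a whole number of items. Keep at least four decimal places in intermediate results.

Corrected full-test reliability: r_full = 2 × 0.53 / (1 + 0.53) ≈ 0.6928
n = r_tgt(1 − r_full) / [r_full(1 − r_tgt)] = 0.91 × 0.3072 / (0.6928 × 0.09) ≈ 4.4834
Required items = 4.4834 × 8 = 35.87, so 36 items.

36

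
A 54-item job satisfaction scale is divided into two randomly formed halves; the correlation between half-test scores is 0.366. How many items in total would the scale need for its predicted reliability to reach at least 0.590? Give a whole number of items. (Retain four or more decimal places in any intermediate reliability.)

r_full = 2(0.366)/(1 + 0.366) = 0.5359
Solve Spearman-Brown for n: n = 0.590(1 − 0.5359) / [0.5359(1 − 0.590)] = 1.2462
Items = 1.2462 × 54 ≈ 67.29 → 68

68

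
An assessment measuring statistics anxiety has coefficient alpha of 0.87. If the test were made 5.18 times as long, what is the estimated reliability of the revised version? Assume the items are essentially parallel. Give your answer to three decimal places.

0.972

Spearman-Brown: r_new = n·r / (1 + (n − 1)·r)
r_new = 5.18·0.87 / [1 + (5.18 − 1)·0.87]
r_new = 4.5066 / 4.6366 ≈ 0.9720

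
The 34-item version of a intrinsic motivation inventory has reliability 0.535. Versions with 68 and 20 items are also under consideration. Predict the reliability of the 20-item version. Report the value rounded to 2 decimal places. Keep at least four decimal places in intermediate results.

Only the ratio of lengths matters: n = 20/34 = 0.5882
r_{20} = n·r / (1 + (n − 1)·r) = 0.3147 / 0.7797 ≈ 0.4036

0.40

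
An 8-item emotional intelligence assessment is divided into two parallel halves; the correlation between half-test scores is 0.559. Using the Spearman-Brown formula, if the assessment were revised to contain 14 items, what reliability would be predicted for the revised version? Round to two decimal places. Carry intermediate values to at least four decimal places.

Spearman-Brown correction (n = 2): r_full = 2·0.559/(1 + 0.559) = 0.7171
Length factor from 8 to 14 items: n = 14/8 = 1.7500
r_new = n·r_full / (1 + (n − 1)·r_full) = 1.2549 / 1.5378 ≈ 0.8160

0.82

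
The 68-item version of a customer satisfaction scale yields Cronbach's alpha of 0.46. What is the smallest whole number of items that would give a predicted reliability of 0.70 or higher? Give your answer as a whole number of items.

Invert Spearman-Brown to solve for n:
n = r*(1 − r) / [ r (1 − r*) ]
n = 0.70(1 − 0.46) / [0.46(1 − 0.70)]
  = 0.3780 / 0.1380 = 2.7391
Items needed = n × 68 = 2.7391 × 68 ≈ 186.26 → round up to 187

187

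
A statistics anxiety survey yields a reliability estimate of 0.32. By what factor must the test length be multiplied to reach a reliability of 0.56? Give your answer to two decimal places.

2.70

Invert Spearman-Brown to solve for n:
n = r_target (1 − r_old) / [ r_old (1 − r_target) ]
n = 0.56(1 − 0.32) / [0.32(1 − 0.56)]
  = 0.3808 / 0.1408 = 2.7045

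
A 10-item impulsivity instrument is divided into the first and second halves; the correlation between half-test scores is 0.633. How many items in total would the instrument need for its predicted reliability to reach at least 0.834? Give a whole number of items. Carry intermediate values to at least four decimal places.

15

r_full = 2(0.633)/(1 + 0.633) = 0.7753
Solve Spearman-Brown for n: n = 0.834(1 − 0.7753) / [0.7753(1 − 0.834)] = 1.4561
Items = 1.4561 × 10 ≈ 14.56 → 15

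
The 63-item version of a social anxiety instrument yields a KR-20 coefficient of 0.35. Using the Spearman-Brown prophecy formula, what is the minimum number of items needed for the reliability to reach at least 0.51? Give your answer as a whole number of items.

n = 0.51(1 − 0.35) / [0.35(1 − 0.51)]
n = 0.3315 / 0.1715 ≈ 1.9329
Items needed = n × 63 = 1.9329 × 63 ≈ 121.77 → round up to 122

122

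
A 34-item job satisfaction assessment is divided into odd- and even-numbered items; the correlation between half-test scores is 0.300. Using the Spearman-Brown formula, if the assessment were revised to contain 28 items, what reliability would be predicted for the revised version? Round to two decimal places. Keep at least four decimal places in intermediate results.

0.41

Spearman-Brown correction (n = 2): r_full = 2·0.300/(1 + 0.300) = 0.4615
Length factor from 34 to 28 items: n = 28/34 = 0.8235
r_new = n·r_full / (1 + (n − 1)·r_full) = 0.3800 / 0.9185 ≈ 0.4137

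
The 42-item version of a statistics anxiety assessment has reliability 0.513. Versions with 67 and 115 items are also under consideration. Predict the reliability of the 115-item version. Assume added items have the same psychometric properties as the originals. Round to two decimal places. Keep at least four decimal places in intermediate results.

Only the ratio of lengths matters: n = 115/42 = 2.7381
r_{115} = n·r / (1 + (n − 1)·r) = 1.4046 / 1.8916 ≈ 0.7425

0.74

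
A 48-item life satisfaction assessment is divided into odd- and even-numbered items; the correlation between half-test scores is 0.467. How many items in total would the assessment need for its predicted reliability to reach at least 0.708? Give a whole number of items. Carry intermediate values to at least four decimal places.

67

Corrected full-test reliability: r_full = 2 × 0.467 / (1 + 0.467) ≈ 0.6367
Solve Spearman-Brown for n: n = 0.708(1 − 0.6367) / [0.6367(1 − 0.708)] = 1.3835
Items = 1.3835 × 48 ≈ 66.41 → 67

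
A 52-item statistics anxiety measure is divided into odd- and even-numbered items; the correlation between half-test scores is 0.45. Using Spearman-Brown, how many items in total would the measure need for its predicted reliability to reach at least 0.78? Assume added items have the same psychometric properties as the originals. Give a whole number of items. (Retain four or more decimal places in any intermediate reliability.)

113

r_full = 2(0.45)/(1 + 0.45) = 0.6207
Solve Spearman-Brown for n: n = 0.78(1 − 0.6207) / [0.6207(1 − 0.78)] = 2.1666
Items = 2.1666 × 52 ≈ 112.66 → 113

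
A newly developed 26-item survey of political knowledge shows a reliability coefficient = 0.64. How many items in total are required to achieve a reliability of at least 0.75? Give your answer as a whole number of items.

44

Rearranging the Spearman-Brown formula for n,
n = r_target (1 − r_old) / [ r_old (1 − r_target) ]
n = 0.75 × (1 − 0.64) / [ 0.64 × (1 − 0.75) ]
  = 0.2700 / 0.1600 = 1.6875
So the test needs 1.6875 × 26 ≈ 43.88 items; rounding up, 44.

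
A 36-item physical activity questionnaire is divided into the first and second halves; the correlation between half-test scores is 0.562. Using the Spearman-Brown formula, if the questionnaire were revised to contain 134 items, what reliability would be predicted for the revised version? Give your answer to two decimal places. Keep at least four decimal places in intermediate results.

Spearman-Brown correction (n = 2): r_full = 2·0.562/(1 + 0.562) = 0.7196
Then adjust to 134 items: n = 134/36 = 3.7222
r_new = n·r_full / (1 + (n − 1)·r_full) = 2.6785 / 2.9589 ≈ 0.9052

0.91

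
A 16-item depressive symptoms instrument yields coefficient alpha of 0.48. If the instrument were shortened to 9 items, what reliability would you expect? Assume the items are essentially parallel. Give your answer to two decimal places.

0.34

Length ratio n = 9/16 = 0.5625
By Spearman-Brown, r_new = n r / (1 + (n − 1) r).
r_new = 0.5625·0.48 / [1 + (0.5625 − 1)·0.48]
r_new = 0.2700 / 0.7900 ≈ 0.3418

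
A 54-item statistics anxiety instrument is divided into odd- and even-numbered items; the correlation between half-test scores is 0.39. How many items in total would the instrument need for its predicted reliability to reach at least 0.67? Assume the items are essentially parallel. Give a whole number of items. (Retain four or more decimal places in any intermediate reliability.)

86

Corrected full-test reliability: r_full = 2 × 0.39 / (1 + 0.39) ≈ 0.5612
Solve Spearman-Brown for n: n = 0.67(1 − 0.5612) / [0.5612(1 − 0.67)] = 1.5875
Items = 1.5875 × 54 ≈ 85.72 → 86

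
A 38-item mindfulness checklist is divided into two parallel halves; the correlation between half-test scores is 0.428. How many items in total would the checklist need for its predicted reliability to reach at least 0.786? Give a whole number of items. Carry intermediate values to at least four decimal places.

r_full = 2(0.428)/(1 + 0.428) = 0.5994
Solve Spearman-Brown for n: n = 0.786(1 − 0.5994) / [0.5994(1 − 0.786)] = 2.4547
Required items = 2.4547 × 38 = 93.28, so 94 items.

94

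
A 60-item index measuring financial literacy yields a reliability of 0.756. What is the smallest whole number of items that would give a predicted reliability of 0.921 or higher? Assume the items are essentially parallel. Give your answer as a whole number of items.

n = 0.921(1 − 0.756) / [0.756(1 − 0.921)]
  = 0.224724 / 0.059724 = 3.7627
So the test needs 3.7627 × 60 ≈ 225.76 items; rounding up, 226.

226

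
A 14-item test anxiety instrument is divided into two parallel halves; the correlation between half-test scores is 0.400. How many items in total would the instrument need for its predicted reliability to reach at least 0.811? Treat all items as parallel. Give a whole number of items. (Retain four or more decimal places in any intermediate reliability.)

46

Corrected full-test reliability: r_full = 2 × 0.400 / (1 + 0.400) ≈ 0.5714
Solve Spearman-Brown for n: n = 0.811(1 − 0.5714) / [0.5714(1 − 0.811)] = 3.2186
Items = 3.2186 × 14 ≈ 45.06 → 46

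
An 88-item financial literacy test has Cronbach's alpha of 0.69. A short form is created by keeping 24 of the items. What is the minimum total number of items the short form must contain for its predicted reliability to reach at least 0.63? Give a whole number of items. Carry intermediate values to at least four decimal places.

Short-form reliability: n = 24/88 = 0.2727; r_24 = n·r/(1+(n−1)r) ≈ 0.3777
Then solve for n' with r_old = 0.3777, r_target = 0.63: n' = 0.63(1 − 0.3777)/[0.3777(1 − 0.63)] = 2.8054
Items = 2.8054 × 24 ≈ 67.33 → 68

68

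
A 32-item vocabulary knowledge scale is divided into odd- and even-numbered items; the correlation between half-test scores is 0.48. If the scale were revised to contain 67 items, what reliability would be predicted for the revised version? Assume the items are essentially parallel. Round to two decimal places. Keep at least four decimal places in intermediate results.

Spearman-Brown correction (n = 2): r_full = 2·0.48/(1 + 0.48) = 0.6486
Then adjust to 67 items: n = 67/32 = 2.0938
r_new = n·r_full / (1 + (n − 1)·r_full) = 1.3580 / 1.7094 ≈ 0.7944

0.79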